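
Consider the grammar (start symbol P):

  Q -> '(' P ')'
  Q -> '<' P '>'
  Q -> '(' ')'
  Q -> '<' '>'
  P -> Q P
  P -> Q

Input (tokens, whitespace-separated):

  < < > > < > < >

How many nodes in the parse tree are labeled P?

4

[P [Q < [P [Q < >]] >] [P [Q < >] [P [Q < >]]]]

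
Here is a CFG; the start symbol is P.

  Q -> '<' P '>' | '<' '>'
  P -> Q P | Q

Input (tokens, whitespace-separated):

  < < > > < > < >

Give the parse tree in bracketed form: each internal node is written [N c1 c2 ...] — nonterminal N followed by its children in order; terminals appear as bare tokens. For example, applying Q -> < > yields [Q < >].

[P [Q < [P [Q < >]] >] [P [Q < >] [P [Q < >]]]]

P
Q P
< P > P
< Q > P
< < > > P
< < > > Q P
< < > > < > P
< < > > < > Q
< < > > < > < >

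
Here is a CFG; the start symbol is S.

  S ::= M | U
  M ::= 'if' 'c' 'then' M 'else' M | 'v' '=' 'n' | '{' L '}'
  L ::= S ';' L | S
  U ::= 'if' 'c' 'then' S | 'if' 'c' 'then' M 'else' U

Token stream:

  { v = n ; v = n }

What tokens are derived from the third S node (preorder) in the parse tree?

[S [M { [L [S [M v = n]] ; [L [S [M v = n]]]] }]]

v = n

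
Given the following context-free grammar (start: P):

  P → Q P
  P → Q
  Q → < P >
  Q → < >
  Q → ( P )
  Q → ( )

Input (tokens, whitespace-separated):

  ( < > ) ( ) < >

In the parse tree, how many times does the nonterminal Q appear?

[P [Q ( [P [Q < >]] )] [P [Q ( )] [P [Q < >]]]]

4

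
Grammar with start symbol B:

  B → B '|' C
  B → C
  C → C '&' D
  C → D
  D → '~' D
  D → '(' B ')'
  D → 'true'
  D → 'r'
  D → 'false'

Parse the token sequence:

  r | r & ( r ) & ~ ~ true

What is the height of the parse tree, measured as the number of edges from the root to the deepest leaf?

7

[B [B [C [D r]]] | [C [C [C [D r]] & [D ( [B [C [D r]]] )]] & [D ~ [D ~ [D true]]]]]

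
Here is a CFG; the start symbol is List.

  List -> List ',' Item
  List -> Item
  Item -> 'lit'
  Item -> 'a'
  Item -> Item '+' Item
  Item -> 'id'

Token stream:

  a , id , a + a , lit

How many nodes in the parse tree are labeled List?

[List [List [List [List [Item a]] , [Item id]] , [Item [Item a] + [Item a]]] , [Item lit]]

4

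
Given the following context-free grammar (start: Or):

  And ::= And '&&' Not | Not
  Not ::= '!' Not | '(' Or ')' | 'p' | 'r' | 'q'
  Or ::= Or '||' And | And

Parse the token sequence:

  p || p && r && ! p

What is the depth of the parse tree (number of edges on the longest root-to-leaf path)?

[Or [Or [And [Not p]]] || [And [And [And [Not p]] && [Not r]] && [Not ! [Not p]]]]

5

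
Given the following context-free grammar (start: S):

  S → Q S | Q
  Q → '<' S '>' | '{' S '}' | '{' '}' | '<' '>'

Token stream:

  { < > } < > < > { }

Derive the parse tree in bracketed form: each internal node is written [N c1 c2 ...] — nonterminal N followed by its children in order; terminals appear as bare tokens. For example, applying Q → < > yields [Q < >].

S
Q S
{ S } S
{ Q } S
{ < > } S
{ < > } Q S
{ < > } < > S
{ < > } < > Q S
{ < > } < > < > S
{ < > } < > < > Q
{ < > } < > < > { }

[S [Q { [S [Q < >]] }] [S [Q < >] [S [Q < >] [S [Q { }]]]]]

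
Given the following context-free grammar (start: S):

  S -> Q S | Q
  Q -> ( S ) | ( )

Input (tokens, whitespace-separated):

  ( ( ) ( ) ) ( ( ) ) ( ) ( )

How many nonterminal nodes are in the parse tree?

[S [Q ( [S [Q ( )] [S [Q ( )]]] )] [S [Q ( [S [Q ( )]] )] [S [Q ( )] [S [Q ( )]]]]]

14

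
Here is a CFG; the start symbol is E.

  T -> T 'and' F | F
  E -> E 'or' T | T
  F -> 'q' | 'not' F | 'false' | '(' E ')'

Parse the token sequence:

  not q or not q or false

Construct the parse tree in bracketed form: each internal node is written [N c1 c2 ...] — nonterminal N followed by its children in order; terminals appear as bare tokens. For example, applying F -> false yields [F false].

[E [E [E [T [F not [F q]]]] or [T [F not [F q]]]] or [T [F false]]]

E
E or T
E or T or T
T or T or T
F or T or T
not F or T or T
not q or T or T
not q or F or T
not q or not F or T
not q or not q or T
not q or not q or F
not q or not q or false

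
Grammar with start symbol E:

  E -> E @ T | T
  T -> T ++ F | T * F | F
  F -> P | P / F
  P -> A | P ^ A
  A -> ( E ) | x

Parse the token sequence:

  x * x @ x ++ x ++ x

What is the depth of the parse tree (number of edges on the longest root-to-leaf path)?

7

[E [E [T [T [F [P [A x]]]] * [F [P [A x]]]]] @ [T [T [T [F [P [A x]]]] ++ [F [P [A x]]]] ++ [F [P [A x]]]]]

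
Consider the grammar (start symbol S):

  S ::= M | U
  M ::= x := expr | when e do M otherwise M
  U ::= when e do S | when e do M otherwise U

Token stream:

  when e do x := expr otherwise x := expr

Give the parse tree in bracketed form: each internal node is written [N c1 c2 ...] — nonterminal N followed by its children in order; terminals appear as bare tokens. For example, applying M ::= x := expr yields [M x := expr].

S
M
when e do M otherwise M
when e do x := expr otherwise M
when e do x := expr otherwise x := expr

[S [M when e do [M x := expr] otherwise [M x := expr]]]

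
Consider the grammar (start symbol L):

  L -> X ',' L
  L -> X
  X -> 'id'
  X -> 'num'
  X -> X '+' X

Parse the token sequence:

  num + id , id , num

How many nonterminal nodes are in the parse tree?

8

[L [X [X num] + [X id]] , [L [X id] , [L [X num]]]]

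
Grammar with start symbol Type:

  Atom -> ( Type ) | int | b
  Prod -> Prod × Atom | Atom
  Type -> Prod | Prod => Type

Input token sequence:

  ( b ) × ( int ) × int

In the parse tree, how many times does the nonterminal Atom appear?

5

[Type [Prod [Prod [Prod [Atom ( [Type [Prod [Atom b]]] )]] × [Atom ( [Type [Prod [Atom int]]] )]] × [Atom int]]]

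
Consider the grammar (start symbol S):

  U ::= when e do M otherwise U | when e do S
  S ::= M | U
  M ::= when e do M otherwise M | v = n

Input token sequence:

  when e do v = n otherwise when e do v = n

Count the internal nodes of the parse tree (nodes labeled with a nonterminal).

[S [U when e do [M v = n] otherwise [U when e do [S [M v = n]]]]]

6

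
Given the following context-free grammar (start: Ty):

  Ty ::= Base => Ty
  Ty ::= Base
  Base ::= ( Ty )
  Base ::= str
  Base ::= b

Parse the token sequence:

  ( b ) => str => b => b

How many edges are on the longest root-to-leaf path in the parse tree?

[Ty [Base ( [Ty [Base b]] )] => [Ty [Base str] => [Ty [Base b] => [Ty [Base b]]]]]

5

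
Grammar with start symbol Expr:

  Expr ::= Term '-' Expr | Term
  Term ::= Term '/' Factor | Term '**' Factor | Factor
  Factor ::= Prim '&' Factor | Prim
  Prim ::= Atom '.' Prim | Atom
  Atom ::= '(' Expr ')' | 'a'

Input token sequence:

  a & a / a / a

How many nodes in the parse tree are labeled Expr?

[Expr [Term [Term [Term [Factor [Prim [Atom a]] & [Factor [Prim [Atom a]]]]] / [Factor [Prim [Atom a]]]] / [Factor [Prim [Atom a]]]]]

1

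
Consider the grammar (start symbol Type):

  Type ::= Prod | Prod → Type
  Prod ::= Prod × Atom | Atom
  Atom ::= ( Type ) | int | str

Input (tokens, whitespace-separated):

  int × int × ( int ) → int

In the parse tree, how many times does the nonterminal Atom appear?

[Type [Prod [Prod [Prod [Atom int]] × [Atom int]] × [Atom ( [Type [Prod [Atom int]]] )]] → [Type [Prod [Atom int]]]]

5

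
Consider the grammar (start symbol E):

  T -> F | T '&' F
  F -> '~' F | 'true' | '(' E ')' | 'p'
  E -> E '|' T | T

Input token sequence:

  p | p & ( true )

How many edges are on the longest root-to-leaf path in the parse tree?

[E [E [T [F p]]] | [T [T [F p]] & [F ( [E [T [F true]]] )]]]

6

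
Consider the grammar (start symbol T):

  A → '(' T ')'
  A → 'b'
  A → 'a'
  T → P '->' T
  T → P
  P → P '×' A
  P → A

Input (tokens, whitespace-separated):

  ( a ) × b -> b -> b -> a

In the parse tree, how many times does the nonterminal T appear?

[T [P [P [A ( [T [P [A a]]] )]] × [A b]] -> [T [P [A b]] -> [T [P [A b]] -> [T [P [A a]]]]]]

5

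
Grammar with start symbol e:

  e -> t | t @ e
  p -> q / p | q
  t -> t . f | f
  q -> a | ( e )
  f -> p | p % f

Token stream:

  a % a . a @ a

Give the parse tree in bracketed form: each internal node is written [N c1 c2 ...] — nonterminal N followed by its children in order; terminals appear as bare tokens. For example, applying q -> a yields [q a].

[e [t [t [f [p [q a]] % [f [p [q a]]]]] . [f [p [q a]]]] @ [e [t [f [p [q a]]]]]]

e
t @ e
t . f @ e
f . f @ e
p % f . f @ e
q % f . f @ e
a % f . f @ e
a % p . f @ e
a % q . f @ e
a % a . f @ e
a % a . p @ e
a % a . q @ e
a % a . a @ e
a % a . a @ t
a % a . a @ f
a % a . a @ p
a % a . a @ q
a % a . a @ a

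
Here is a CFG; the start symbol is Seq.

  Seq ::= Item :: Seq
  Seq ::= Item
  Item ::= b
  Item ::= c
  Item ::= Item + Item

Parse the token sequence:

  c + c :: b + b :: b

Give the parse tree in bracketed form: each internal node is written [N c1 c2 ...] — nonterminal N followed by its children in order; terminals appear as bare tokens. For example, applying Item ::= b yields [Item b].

[Seq [Item [Item c] + [Item c]] :: [Seq [Item [Item b] + [Item b]] :: [Seq [Item b]]]]

Seq
Item :: Seq
Item + Item :: Seq
c + Item :: Seq
c + c :: Seq
c + c :: Item :: Seq
c + c :: Item + Item :: Seq
c + c :: b + Item :: Seq
c + c :: b + b :: Seq
c + c :: b + b :: Item
c + c :: b + b :: b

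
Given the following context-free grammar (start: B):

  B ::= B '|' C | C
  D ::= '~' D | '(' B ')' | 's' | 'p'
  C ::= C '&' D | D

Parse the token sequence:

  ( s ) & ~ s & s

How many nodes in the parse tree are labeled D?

5

[B [C [C [C [D ( [B [C [D s]]] )]] & [D ~ [D s]]] & [D s]]]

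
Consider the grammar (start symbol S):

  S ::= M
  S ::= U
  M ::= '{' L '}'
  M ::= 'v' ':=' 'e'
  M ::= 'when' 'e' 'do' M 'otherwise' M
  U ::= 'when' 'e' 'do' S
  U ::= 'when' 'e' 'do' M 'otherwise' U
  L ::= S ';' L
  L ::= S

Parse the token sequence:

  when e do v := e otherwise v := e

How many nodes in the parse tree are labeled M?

3

[S [M when e do [M v := e] otherwise [M v := e]]]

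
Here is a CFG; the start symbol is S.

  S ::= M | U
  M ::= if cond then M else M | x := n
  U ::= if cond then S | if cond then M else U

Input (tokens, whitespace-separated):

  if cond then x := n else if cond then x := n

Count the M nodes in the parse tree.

[S [U if cond then [M x := n] else [U if cond then [S [M x := n]]]]]

2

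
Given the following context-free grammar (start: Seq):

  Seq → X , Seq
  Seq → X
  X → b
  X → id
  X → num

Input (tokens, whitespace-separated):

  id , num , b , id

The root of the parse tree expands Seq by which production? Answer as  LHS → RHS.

[Seq [X id] , [Seq [X num] , [Seq [X b] , [Seq [X id]]]]]

Seq → X , Seq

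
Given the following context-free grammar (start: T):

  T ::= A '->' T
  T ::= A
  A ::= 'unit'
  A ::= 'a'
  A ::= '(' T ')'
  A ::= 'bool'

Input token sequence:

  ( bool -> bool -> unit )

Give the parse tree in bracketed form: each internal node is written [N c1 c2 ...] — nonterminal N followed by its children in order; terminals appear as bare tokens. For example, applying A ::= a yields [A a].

[T [A ( [T [A bool] -> [T [A bool] -> [T [A unit]]]] )]]

T
A
( T )
( A -> T )
( bool -> T )
( bool -> A -> T )
( bool -> bool -> T )
( bool -> bool -> A )
( bool -> bool -> unit )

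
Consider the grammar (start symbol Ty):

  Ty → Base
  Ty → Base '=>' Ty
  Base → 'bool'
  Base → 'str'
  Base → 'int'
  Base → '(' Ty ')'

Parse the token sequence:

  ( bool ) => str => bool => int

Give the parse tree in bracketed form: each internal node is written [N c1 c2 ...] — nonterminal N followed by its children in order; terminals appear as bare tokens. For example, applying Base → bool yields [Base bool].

Ty
Base => Ty
( Ty ) => Ty
( Base ) => Ty
( bool ) => Ty
( bool ) => Base => Ty
( bool ) => str => Ty
( bool ) => str => Base => Ty
( bool ) => str => bool => Ty
( bool ) => str => bool => Base
( bool ) => str => bool => int

[Ty [Base ( [Ty [Base bool]] )] => [Ty [Base str] => [Ty [Base bool] => [Ty [Base int]]]]]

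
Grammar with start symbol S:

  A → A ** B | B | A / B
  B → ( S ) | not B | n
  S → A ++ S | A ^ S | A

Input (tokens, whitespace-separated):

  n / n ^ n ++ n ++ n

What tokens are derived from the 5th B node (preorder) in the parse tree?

[S [A [A [B n]] / [B n]] ^ [S [A [B n]] ++ [S [A [B n]] ++ [S [A [B n]]]]]]

n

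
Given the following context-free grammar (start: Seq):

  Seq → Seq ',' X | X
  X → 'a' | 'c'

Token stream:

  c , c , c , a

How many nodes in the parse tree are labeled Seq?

4

[Seq [Seq [Seq [Seq [X c]] , [X c]] , [X c]] , [X a]]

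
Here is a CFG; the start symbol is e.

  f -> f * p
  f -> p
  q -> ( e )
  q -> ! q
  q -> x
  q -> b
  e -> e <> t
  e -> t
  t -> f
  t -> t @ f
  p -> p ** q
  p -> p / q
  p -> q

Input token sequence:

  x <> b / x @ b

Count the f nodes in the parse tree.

[e [e [t [f [p [q x]]]]] <> [t [t [f [p [p [q b]] / [q x]]]] @ [f [p [q b]]]]]

3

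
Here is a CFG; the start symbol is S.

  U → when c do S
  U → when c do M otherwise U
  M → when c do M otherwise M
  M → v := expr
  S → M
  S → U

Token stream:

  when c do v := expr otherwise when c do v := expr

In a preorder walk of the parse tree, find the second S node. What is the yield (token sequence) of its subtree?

[S [U when c do [M v := expr] otherwise [U when c do [S [M v := expr]]]]]

v := expr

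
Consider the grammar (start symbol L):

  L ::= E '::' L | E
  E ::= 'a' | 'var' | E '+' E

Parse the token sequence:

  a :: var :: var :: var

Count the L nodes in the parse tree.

[L [E a] :: [L [E var] :: [L [E var] :: [L [E var]]]]]

4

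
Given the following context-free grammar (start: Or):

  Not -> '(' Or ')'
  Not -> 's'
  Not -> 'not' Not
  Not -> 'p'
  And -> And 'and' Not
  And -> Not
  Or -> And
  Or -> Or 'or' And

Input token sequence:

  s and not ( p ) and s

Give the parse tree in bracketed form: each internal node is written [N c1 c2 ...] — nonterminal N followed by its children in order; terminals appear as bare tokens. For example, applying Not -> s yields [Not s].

[Or [And [And [And [Not s]] and [Not not [Not ( [Or [And [Not p]]] )]]] and [Not s]]]

Or
And
And and Not
And and Not and Not
Not and Not and Not
s and Not and Not
s and not Not and Not
s and not ( Or ) and Not
s and not ( And ) and Not
s and not ( Not ) and Not
s and not ( p ) and Not
s and not ( p ) and s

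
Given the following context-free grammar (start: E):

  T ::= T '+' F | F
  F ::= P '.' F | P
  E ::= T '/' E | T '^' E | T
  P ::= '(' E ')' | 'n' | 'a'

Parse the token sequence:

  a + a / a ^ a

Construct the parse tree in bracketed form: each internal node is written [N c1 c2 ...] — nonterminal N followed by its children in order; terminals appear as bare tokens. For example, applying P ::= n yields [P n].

[E [T [T [F [P a]]] + [F [P a]]] / [E [T [F [P a]]] ^ [E [T [F [P a]]]]]]

E
T / E
T + F / E
F + F / E
P + F / E
a + F / E
a + P / E
a + a / E
a + a / T ^ E
a + a / F ^ E
a + a / P ^ E
a + a / a ^ E
a + a / a ^ T
a + a / a ^ F
a + a / a ^ P
a + a / a ^ a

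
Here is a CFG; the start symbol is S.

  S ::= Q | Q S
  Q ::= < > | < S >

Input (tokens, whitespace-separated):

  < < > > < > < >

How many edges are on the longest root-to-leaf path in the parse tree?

[S [Q < [S [Q < >]] >] [S [Q < >] [S [Q < >]]]]

4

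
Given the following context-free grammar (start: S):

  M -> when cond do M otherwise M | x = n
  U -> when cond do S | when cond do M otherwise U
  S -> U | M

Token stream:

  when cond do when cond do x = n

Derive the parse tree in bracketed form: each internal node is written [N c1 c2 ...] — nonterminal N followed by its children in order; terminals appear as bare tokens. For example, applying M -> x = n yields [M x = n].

[S [U when cond do [S [U when cond do [S [M x = n]]]]]]

S
U
when cond do S
when cond do U
when cond do when cond do S
when cond do when cond do M
when cond do when cond do x = n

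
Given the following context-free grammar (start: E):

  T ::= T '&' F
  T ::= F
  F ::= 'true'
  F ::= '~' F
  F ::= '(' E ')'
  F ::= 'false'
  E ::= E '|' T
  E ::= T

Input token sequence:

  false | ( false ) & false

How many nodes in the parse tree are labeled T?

4

[E [E [T [F false]]] | [T [T [F ( [E [T [F false]]] )]] & [F false]]]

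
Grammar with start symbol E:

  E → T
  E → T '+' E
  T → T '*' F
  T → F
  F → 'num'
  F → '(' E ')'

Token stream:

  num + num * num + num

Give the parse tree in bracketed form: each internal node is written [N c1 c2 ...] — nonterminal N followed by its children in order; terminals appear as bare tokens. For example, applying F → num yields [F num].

[E [T [F num]] + [E [T [T [F num]] * [F num]] + [E [T [F num]]]]]

E
T + E
F + E
num + E
num + T + E
num + T * F + E
num + F * F + E
num + num * F + E
num + num * num + E
num + num * num + T
num + num * num + F
num + num * num + num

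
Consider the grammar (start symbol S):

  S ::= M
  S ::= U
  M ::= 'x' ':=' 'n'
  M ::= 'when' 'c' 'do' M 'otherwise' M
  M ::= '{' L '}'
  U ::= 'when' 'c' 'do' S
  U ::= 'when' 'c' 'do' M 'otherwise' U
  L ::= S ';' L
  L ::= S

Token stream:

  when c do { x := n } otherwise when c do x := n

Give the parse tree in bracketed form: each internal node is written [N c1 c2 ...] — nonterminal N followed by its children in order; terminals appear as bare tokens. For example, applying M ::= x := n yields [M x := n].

[S [U when c do [M { [L [S [M x := n]]] }] otherwise [U when c do [S [M x := n]]]]]

S
U
when c do M otherwise U
when c do { L } otherwise U
when c do { S } otherwise U
when c do { M } otherwise U
when c do { x := n } otherwise U
when c do { x := n } otherwise when c do S
when c do { x := n } otherwise when c do M
when c do { x := n } otherwise when c do x := n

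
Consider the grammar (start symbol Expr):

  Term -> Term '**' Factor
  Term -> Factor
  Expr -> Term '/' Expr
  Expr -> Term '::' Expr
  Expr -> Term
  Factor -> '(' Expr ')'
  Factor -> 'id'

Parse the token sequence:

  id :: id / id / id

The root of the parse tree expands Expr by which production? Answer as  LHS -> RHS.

Expr -> Term '::' Expr

[Expr [Term [Factor id]] :: [Expr [Term [Factor id]] / [Expr [Term [Factor id]] / [Expr [Term [Factor id]]]]]]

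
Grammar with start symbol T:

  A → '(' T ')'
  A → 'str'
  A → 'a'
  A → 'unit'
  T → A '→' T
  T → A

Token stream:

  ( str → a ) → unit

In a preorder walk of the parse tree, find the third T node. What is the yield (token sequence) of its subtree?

[T [A ( [T [A str] → [T [A a]]] )] → [T [A unit]]]

a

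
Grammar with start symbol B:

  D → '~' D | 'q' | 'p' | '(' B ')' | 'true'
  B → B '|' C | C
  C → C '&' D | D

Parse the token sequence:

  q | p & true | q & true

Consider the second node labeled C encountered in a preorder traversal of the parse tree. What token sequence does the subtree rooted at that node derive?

[B [B [B [C [D q]]] | [C [C [D p]] & [D true]]] | [C [C [D q]] & [D true]]]

p & true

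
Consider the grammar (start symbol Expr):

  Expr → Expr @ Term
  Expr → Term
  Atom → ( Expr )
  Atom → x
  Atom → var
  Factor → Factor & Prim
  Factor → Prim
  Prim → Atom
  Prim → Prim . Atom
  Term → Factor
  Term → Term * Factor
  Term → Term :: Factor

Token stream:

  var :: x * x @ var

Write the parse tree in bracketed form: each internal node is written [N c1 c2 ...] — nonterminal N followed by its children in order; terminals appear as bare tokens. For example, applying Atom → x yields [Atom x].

[Expr [Expr [Term [Term [Term [Factor [Prim [Atom var]]]] :: [Factor [Prim [Atom x]]]] * [Factor [Prim [Atom x]]]]] @ [Term [Factor [Prim [Atom var]]]]]

Expr
Expr @ Term
Term @ Term
Term * Factor @ Term
Term :: Factor * Factor @ Term
Factor :: Factor * Factor @ Term
Prim :: Factor * Factor @ Term
Atom :: Factor * Factor @ Term
var :: Factor * Factor @ Term
var :: Prim * Factor @ Term
var :: Atom * Factor @ Term
var :: x * Factor @ Term
var :: x * Prim @ Term
var :: x * Atom @ Term
var :: x * x @ Term
var :: x * x @ Factor
var :: x * x @ Prim
var :: x * x @ Atom
var :: x * x @ var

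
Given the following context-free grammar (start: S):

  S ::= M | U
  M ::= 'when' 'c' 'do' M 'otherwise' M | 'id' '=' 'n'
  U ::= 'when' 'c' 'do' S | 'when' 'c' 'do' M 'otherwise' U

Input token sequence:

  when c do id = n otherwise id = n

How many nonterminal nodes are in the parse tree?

4

[S [M when c do [M id = n] otherwise [M id = n]]]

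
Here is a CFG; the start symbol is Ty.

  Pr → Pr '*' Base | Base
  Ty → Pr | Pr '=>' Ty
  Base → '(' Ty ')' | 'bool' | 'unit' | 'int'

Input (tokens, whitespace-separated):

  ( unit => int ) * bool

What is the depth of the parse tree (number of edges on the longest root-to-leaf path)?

8

[Ty [Pr [Pr [Base ( [Ty [Pr [Base unit]] => [Ty [Pr [Base int]]]] )]] * [Base bool]]]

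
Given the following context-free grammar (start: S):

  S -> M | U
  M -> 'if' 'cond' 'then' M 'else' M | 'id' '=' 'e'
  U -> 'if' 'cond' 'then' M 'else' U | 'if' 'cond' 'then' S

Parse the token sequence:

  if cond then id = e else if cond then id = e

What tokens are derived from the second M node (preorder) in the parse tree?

id = e

[S [U if cond then [M id = e] else [U if cond then [S [M id = e]]]]]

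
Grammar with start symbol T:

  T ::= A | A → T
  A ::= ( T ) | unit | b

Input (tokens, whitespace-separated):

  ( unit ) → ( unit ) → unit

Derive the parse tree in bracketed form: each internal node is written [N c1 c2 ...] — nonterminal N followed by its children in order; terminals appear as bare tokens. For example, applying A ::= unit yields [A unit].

T
A → T
( T ) → T
( A ) → T
( unit ) → T
( unit ) → A → T
( unit ) → ( T ) → T
( unit ) → ( A ) → T
( unit ) → ( unit ) → T
( unit ) → ( unit ) → A
( unit ) → ( unit ) → unit

[T [A ( [T [A unit]] )] → [T [A ( [T [A unit]] )] → [T [A unit]]]]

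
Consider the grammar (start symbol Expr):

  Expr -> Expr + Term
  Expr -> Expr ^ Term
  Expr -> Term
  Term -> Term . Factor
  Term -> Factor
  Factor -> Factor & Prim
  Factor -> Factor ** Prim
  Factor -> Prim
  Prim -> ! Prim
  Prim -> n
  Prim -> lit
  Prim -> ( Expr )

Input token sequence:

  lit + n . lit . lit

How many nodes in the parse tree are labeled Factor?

4

[Expr [Expr [Term [Factor [Prim lit]]]] + [Term [Term [Term [Factor [Prim n]]] . [Factor [Prim lit]]] . [Factor [Prim lit]]]]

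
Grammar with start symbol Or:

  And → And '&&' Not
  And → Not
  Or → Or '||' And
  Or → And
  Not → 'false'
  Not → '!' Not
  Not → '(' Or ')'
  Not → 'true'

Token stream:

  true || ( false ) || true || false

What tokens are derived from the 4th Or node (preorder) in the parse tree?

true

[Or [Or [Or [Or [And [Not true]]] || [And [Not ( [Or [And [Not false]]] )]]] || [And [Not true]]] || [And [Not false]]]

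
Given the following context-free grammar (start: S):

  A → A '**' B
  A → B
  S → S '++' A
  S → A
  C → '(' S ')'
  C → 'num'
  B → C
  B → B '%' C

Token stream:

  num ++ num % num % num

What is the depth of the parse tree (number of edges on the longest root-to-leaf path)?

6

[S [S [A [B [C num]]]] ++ [A [B [B [B [C num]] % [C num]] % [C num]]]]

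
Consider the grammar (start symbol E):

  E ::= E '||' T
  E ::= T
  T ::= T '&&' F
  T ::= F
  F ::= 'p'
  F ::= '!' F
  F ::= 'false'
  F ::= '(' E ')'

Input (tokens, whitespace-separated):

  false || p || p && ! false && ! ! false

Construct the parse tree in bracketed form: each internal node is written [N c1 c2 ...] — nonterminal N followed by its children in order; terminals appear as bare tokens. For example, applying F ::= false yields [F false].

E
E || T
E || T || T
T || T || T
F || T || T
false || T || T
false || F || T
false || p || T
false || p || T && F
false || p || T && F && F
false || p || F && F && F
false || p || p && F && F
false || p || p && ! F && F
false || p || p && ! false && F
false || p || p && ! false && ! F
false || p || p && ! false && ! ! F
false || p || p && ! false && ! ! false

[E [E [E [T [F false]]] || [T [F p]]] || [T [T [T [F p]] && [F ! [F false]]] && [F ! [F ! [F false]]]]]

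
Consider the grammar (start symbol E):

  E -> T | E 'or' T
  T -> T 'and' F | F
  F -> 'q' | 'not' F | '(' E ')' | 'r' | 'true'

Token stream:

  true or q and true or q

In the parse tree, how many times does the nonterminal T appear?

[E [E [E [T [F true]]] or [T [T [F q]] and [F true]]] or [T [F q]]]

4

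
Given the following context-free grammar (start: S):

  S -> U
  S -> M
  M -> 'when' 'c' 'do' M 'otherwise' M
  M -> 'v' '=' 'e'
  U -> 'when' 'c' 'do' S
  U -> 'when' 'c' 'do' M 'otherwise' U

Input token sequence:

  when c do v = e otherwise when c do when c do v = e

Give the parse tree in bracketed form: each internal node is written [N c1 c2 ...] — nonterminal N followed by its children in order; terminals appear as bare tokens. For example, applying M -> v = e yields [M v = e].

S
U
when c do M otherwise U
when c do v = e otherwise U
when c do v = e otherwise when c do S
when c do v = e otherwise when c do U
when c do v = e otherwise when c do when c do S
when c do v = e otherwise when c do when c do M
when c do v = e otherwise when c do when c do v = e

[S [U when c do [M v = e] otherwise [U when c do [S [U when c do [S [M v = e]]]]]]]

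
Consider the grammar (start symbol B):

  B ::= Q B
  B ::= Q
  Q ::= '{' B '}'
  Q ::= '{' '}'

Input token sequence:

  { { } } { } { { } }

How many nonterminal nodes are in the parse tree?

10

[B [Q { [B [Q { }]] }] [B [Q { }] [B [Q { [B [Q { }]] }]]]]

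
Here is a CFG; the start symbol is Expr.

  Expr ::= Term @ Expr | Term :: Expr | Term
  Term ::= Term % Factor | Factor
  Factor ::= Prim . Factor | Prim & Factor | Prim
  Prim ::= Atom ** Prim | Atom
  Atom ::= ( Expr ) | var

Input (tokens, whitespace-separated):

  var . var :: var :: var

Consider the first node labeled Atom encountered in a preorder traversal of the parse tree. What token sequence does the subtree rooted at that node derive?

[Expr [Term [Factor [Prim [Atom var]] . [Factor [Prim [Atom var]]]]] :: [Expr [Term [Factor [Prim [Atom var]]]] :: [Expr [Term [Factor [Prim [Atom var]]]]]]]

var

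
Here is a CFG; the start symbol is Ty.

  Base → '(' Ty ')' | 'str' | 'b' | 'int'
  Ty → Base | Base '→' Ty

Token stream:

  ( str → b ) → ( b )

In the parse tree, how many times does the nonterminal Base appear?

[Ty [Base ( [Ty [Base str] → [Ty [Base b]]] )] → [Ty [Base ( [Ty [Base b]] )]]]

5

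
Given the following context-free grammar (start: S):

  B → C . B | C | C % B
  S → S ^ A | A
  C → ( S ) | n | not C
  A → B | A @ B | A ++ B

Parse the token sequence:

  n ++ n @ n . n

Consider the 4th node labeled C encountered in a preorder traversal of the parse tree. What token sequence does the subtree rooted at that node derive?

[S [A [A [A [B [C n]]] ++ [B [C n]]] @ [B [C n] . [B [C n]]]]]

n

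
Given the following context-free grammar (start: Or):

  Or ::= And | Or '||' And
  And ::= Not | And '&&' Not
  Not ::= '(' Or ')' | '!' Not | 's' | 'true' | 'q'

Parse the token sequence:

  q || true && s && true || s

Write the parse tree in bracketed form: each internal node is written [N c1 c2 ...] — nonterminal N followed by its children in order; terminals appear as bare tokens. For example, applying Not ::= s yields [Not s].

[Or [Or [Or [And [Not q]]] || [And [And [And [Not true]] && [Not s]] && [Not true]]] || [And [Not s]]]

Or
Or || And
Or || And || And
And || And || And
Not || And || And
q || And || And
q || And && Not || And
q || And && Not && Not || And
q || Not && Not && Not || And
q || true && Not && Not || And
q || true && s && Not || And
q || true && s && true || And
q || true && s && true || Not
q || true && s && true || s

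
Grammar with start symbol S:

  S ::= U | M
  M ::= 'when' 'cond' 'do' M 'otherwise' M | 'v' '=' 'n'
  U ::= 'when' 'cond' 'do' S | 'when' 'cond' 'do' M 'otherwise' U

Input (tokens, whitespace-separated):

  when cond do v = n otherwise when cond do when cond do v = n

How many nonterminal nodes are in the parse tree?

[S [U when cond do [M v = n] otherwise [U when cond do [S [U when cond do [S [M v = n]]]]]]]

8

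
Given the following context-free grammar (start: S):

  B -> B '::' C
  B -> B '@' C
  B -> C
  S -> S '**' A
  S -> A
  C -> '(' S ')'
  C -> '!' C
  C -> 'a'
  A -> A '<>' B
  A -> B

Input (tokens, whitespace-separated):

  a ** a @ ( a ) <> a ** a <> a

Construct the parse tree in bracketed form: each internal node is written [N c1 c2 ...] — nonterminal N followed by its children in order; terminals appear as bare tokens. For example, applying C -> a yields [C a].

[S [S [S [A [B [C a]]]] ** [A [A [B [B [C a]] @ [C ( [S [A [B [C a]]]] )]]] <> [B [C a]]]] ** [A [A [B [C a]]] <> [B [C a]]]]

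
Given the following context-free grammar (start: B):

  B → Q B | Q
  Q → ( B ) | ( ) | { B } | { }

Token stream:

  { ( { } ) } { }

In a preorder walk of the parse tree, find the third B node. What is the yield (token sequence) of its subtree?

{ }

[B [Q { [B [Q ( [B [Q { }]] )]] }] [B [Q { }]]]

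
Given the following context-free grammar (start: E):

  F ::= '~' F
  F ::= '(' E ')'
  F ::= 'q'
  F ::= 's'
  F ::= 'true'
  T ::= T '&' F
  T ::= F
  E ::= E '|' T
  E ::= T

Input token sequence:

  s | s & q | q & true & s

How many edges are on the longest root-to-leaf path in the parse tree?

[E [E [E [T [F s]]] | [T [T [F s]] & [F q]]] | [T [T [T [F q]] & [F true]] & [F s]]]

5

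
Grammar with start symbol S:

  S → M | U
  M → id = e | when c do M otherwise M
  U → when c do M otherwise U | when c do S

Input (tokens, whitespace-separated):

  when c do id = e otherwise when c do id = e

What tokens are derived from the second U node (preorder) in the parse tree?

[S [U when c do [M id = e] otherwise [U when c do [S [M id = e]]]]]

when c do id = e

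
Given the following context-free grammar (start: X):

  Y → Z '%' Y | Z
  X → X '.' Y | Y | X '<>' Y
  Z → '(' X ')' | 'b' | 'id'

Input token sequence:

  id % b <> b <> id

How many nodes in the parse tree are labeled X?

3

[X [X [X [Y [Z id] % [Y [Z b]]]] <> [Y [Z b]]] <> [Y [Z id]]]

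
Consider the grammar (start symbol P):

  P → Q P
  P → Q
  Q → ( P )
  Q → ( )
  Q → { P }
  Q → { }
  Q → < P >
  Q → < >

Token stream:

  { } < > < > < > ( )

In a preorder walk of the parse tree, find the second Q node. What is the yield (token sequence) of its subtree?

< >

[P [Q { }] [P [Q < >] [P [Q < >] [P [Q < >] [P [Q ( )]]]]]]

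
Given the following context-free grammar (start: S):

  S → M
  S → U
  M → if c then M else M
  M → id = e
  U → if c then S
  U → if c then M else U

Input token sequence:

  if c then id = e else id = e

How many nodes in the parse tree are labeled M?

[S [M if c then [M id = e] else [M id = e]]]

3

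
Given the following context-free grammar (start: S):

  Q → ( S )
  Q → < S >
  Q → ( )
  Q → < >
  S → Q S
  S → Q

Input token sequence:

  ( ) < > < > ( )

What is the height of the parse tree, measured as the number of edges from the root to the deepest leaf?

[S [Q ( )] [S [Q < >] [S [Q < >] [S [Q ( )]]]]]

5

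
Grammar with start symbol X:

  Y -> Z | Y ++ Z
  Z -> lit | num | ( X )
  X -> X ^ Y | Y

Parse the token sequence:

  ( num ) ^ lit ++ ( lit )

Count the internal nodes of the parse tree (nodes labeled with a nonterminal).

14

[X [X [Y [Z ( [X [Y [Z num]]] )]]] ^ [Y [Y [Z lit]] ++ [Z ( [X [Y [Z lit]]] )]]]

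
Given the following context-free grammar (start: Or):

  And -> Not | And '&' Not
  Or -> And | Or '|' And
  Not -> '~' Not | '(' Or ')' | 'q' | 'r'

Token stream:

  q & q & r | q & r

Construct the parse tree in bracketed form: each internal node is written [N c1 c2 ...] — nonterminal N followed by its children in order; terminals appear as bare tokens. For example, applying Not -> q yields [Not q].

[Or [Or [And [And [And [Not q]] & [Not q]] & [Not r]]] | [And [And [Not q]] & [Not r]]]

Or
Or | And
And | And
And & Not | And
And & Not & Not | And
Not & Not & Not | And
q & Not & Not | And
q & q & Not | And
q & q & r | And
q & q & r | And & Not
q & q & r | Not & Not
q & q & r | q & Not
q & q & r | q & r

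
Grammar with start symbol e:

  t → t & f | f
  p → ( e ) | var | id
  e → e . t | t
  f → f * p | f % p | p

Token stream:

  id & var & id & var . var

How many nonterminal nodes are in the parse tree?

17

[e [e [t [t [t [t [f [p id]]] & [f [p var]]] & [f [p id]]] & [f [p var]]]] . [t [f [p var]]]]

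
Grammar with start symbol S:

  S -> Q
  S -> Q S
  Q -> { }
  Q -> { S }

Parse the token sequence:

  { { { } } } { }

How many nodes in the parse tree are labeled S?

[S [Q { [S [Q { [S [Q { }]] }]] }] [S [Q { }]]]

4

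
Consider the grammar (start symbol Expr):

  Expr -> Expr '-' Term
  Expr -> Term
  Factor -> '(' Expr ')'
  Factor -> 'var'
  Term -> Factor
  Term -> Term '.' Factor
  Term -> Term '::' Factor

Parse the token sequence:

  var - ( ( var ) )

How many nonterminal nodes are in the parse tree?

[Expr [Expr [Term [Factor var]]] - [Term [Factor ( [Expr [Term [Factor ( [Expr [Term [Factor var]]] )]]] )]]]

12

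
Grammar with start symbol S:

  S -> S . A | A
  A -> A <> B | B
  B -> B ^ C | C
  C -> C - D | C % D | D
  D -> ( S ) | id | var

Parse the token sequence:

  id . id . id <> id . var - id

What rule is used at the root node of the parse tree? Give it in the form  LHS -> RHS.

S -> S . A

[S [S [S [S [A [B [C [D id]]]]] . [A [B [C [D id]]]]] . [A [A [B [C [D id]]]] <> [B [C [D id]]]]] . [A [B [C [C [D var]] - [D id]]]]]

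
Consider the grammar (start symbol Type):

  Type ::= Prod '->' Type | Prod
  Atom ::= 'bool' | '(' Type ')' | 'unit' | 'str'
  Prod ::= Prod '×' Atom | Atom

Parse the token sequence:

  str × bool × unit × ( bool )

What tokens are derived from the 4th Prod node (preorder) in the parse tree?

[Type [Prod [Prod [Prod [Prod [Atom str]] × [Atom bool]] × [Atom unit]] × [Atom ( [Type [Prod [Atom bool]]] )]]]

str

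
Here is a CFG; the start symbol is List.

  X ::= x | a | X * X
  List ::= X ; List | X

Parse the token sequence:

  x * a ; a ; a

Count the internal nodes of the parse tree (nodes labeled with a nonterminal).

[List [X [X x] * [X a]] ; [List [X a] ; [List [X a]]]]

8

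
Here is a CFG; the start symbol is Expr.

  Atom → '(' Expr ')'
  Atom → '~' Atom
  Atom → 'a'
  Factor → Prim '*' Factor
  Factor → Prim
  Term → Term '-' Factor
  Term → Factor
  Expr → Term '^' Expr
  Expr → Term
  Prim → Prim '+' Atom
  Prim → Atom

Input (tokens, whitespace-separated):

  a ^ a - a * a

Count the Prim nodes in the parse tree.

[Expr [Term [Factor [Prim [Atom a]]]] ^ [Expr [Term [Term [Factor [Prim [Atom a]]]] - [Factor [Prim [Atom a]] * [Factor [Prim [Atom a]]]]]]]

4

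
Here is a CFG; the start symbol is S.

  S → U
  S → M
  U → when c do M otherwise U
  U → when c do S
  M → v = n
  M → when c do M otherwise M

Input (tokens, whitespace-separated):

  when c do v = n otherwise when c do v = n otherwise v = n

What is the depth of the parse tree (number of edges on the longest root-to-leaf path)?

[S [M when c do [M v = n] otherwise [M when c do [M v = n] otherwise [M v = n]]]]

4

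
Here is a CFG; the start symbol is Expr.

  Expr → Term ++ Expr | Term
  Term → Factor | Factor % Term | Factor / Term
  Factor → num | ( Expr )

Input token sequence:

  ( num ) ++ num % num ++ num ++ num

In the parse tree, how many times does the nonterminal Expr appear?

[Expr [Term [Factor ( [Expr [Term [Factor num]]] )]] ++ [Expr [Term [Factor num] % [Term [Factor num]]] ++ [Expr [Term [Factor num]] ++ [Expr [Term [Factor num]]]]]]

5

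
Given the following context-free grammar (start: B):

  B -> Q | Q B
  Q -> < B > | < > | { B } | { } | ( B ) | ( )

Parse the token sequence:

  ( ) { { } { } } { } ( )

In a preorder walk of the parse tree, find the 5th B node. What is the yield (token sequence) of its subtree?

{ } ( )

[B [Q ( )] [B [Q { [B [Q { }] [B [Q { }]]] }] [B [Q { }] [B [Q ( )]]]]]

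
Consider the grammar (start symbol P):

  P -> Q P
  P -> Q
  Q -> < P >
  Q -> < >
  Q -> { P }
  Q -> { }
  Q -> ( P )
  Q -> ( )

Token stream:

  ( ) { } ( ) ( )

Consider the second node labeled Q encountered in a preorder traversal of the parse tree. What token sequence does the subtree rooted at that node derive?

{ }

[P [Q ( )] [P [Q { }] [P [Q ( )] [P [Q ( )]]]]]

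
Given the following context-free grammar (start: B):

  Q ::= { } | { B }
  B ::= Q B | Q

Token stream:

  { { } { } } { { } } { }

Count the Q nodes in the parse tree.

[B [Q { [B [Q { }] [B [Q { }]]] }] [B [Q { [B [Q { }]] }] [B [Q { }]]]]

6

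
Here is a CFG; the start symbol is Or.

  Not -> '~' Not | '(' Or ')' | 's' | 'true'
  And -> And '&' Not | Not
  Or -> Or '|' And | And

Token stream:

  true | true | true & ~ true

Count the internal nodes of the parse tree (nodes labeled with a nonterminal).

[Or [Or [Or [And [Not true]]] | [And [Not true]]] | [And [And [Not true]] & [Not ~ [Not true]]]]

12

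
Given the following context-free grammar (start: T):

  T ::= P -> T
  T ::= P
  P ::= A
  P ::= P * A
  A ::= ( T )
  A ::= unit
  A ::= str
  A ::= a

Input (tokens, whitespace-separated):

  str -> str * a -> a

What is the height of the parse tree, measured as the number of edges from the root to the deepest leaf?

5

[T [P [A str]] -> [T [P [P [A str]] * [A a]] -> [T [P [A a]]]]]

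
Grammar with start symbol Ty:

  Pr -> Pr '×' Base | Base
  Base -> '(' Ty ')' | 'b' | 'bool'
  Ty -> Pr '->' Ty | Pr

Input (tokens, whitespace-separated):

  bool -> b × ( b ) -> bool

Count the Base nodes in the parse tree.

5

[Ty [Pr [Base bool]] -> [Ty [Pr [Pr [Base b]] × [Base ( [Ty [Pr [Base b]]] )]] -> [Ty [Pr [Base bool]]]]]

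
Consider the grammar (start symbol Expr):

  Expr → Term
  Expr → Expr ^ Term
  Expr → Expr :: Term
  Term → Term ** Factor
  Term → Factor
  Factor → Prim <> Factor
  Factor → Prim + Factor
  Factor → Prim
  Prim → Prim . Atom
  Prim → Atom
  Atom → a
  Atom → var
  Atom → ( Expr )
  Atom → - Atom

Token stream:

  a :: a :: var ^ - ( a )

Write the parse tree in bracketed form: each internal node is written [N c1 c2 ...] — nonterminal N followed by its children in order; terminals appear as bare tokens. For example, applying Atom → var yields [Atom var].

[Expr [Expr [Expr [Expr [Term [Factor [Prim [Atom a]]]]] :: [Term [Factor [Prim [Atom a]]]]] :: [Term [Factor [Prim [Atom var]]]]] ^ [Term [Factor [Prim [Atom - [Atom ( [Expr [Term [Factor [Prim [Atom a]]]]] )]]]]]]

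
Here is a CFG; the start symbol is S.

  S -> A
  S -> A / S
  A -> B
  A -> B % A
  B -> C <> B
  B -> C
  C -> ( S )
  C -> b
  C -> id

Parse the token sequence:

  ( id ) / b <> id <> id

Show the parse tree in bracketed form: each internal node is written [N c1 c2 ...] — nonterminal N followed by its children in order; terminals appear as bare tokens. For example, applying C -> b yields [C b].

S
A / S
B / S
C / S
( S ) / S
( A ) / S
( B ) / S
( C ) / S
( id ) / S
( id ) / A
( id ) / B
( id ) / C <> B
( id ) / b <> B
( id ) / b <> C <> B
( id ) / b <> id <> B
( id ) / b <> id <> C
( id ) / b <> id <> id

[S [A [B [C ( [S [A [B [C id]]]] )]]] / [S [A [B [C b] <> [B [C id] <> [B [C id]]]]]]]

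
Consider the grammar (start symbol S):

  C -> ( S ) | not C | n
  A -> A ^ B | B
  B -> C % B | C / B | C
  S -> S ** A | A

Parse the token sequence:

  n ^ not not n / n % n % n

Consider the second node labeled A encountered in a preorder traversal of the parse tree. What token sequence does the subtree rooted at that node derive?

[S [A [A [B [C n]]] ^ [B [C not [C not [C n]]] / [B [C n] % [B [C n] % [B [C n]]]]]]]

n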